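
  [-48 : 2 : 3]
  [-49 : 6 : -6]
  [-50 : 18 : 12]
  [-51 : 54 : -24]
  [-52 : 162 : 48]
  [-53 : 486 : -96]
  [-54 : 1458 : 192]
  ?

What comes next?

[-55 : 4374 : -384]

First coordinate — −1 each step: -48, -49, -50, -51, -52, -53, -54 → -55.
Second coordinate: ×3 each step, so 2, 6, 18, 54, 162, 486, 1458 → 4374.
Third coordinate: 3, -6, 12, -24, 48, -96, 192 → -384 (×(-2) each step).
Putting it together: [-55 : 4374 : -384].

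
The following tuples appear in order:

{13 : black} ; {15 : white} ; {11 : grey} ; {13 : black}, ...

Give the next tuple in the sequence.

First value: 13, 15, 11, 13 → 9 (alternating steps +2, −4, +2, −4, …).
Shade: repeats black → white → grey; black, white, grey, black → white.
Putting it together: {9 : white}.

{9 : white}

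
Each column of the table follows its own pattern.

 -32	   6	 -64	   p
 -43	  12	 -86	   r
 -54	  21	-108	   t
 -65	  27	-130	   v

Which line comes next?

First component — −11 each step: -32, -43, -54, -65 → -76.
Second component — alternating steps +6, +9, +6, +9, …: 6, 12, 21, 27 → 36.
Third component: always 2 × the first component, so -64, -86, -108, -130 → -152.
Letter: letters move forward 2 places in the alphabet, so p, r, t, v → x.
Putting it together: -76  36  -152  x.

-76  36  -152  x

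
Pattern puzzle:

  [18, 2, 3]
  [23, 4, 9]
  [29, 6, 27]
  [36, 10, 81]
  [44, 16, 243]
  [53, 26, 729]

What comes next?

For the first component, differences are 5, 6, 7, … (increasing by 1 each time): 18, 23, 29, 36, 44, 53 → 63.
Second component goes 2, 4, 6, 10, 16, 26 → 42 (each term is the sum of the two before it).
Third component: ×3 each step, so 3, 9, 27, 81, 243, 729 → 2187.
So the next triple is [63, 42, 2187].

[63, 42, 2187]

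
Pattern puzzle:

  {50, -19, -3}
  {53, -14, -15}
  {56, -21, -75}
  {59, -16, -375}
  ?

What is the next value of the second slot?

Second slot — alternating steps +5, −7, +5, −7, …: -19, -14, -21, -16 → -23.

-23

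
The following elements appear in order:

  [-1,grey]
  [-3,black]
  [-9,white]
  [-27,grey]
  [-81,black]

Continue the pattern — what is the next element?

For the first slot, ×3 each step: -1, -3, -9, -27, -81 → -243.
Shade: repeats grey → black → white; grey, black, white, grey, black → white.
So the next element is [-243,white].

[-243,white]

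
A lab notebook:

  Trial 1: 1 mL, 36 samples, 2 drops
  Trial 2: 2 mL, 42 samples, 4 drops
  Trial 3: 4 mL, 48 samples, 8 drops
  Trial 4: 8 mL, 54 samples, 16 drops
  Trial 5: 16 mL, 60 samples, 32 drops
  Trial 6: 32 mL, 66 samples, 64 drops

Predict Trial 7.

For the mL, ×2 each step: 1, 2, 4, 8, 16, 32 → 64.
Samples: 36, 42, 48, 54, 60, 66 → 72 (+6 each step).
Drops: ×2 each step, so 2, 4, 8, 16, 32, 64 → 128.
So the next line is 64 mL, 72 samples, 128 drops.

64 mL, 72 samples, 128 drops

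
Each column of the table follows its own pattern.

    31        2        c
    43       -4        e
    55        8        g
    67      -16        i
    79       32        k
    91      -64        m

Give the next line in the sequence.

First component — +12 each step: 31, 43, 55, 67, 79, 91 → 103.
For the second component, ×(-2) each step: 2, -4, 8, -16, 32, -64 → 128.
Letter — letters move forward 2 places in the alphabet: c, e, g, i, k, m → o.
Combining the parts gives 103  128  o.

103  128  o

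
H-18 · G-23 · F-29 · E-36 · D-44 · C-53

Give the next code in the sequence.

B-63

Letter: letters move back 1 place in the alphabet, so H, G, F, E, D, C → B.
Second component: differences are 5, 6, 7, … (increasing by 1 each time), so 18, 23, 29, 36, 44, 53 → 63.
Putting it together: B-63.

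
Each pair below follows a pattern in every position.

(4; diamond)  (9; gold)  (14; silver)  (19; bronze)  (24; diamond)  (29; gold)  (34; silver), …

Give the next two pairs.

For the first slot, +5 each step: 4, 9, 14, 19, 24, 29, 34 → 39 → 44.
Rank goes diamond, gold, silver, bronze, diamond, gold, silver → bronze → diamond (repeats diamond → gold → silver → bronze).
Putting the parts together: (39; bronze) and then (44; diamond).

(39; bronze), (44; diamond)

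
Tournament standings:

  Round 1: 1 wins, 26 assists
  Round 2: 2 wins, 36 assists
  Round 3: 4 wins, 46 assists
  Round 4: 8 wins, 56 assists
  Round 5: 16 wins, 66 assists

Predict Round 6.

Wins: ×2 each step; 1, 2, 4, 8, 16 → 32.
For the assists, +10 each step: 26, 36, 46, 56, 66 → 76.
So the next record is 32 wins, 76 assists.

32 wins, 76 assists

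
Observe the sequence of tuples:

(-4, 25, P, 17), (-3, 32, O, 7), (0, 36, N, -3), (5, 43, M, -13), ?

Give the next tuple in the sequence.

First part: differences are 1, 3, 5, … (increasing by 2 each time), so -4, -3, 0, 5 → 12.
Second part — alternating steps +7, +4, +7, +4, …: 25, 32, 36, 43 → 47.
Letter goes P, O, N, M → L (letters move back 1 place in the alphabet).
Fourth part: −10 each step; 17, 7, -3, -13 → -23.
Putting it together: (12, 47, L, -23).

(12, 47, L, -23)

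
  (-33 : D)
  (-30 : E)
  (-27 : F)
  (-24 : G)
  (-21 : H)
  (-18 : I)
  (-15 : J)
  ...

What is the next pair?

(-12 : K)

First entry: -33, -30, -27, -24, -21, -18, -15 → -12 (+3 each step).
Letter: letters move forward 1 place in the alphabet; D, E, F, G, H, I, J → K.
Combining the parts gives (-12 : K).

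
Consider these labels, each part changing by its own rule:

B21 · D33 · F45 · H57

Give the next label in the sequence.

Letter — letters move forward 2 places in the alphabet: B, D, F, H → J.
For the second component, +12 each step: 21, 33, 45, 57 → 69.
Putting it together: J69.

J69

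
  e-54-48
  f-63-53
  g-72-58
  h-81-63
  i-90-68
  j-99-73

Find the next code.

k-108-78

For the letter, letters move forward 1 place in the alphabet: e, f, g, h, i, j → k.
Second component: +9 each step; 54, 63, 72, 81, 90, 99 → 108.
Third component goes 48, 53, 58, 63, 68, 73 → 78 (+5 each step).
Combining the parts gives k-108-78.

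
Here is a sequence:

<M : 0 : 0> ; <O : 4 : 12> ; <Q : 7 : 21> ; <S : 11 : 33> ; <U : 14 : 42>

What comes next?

<W : 18 : 54>

For the letter, letters move forward 2 places in the alphabet: M, O, Q, S, U → W.
Second component goes 0, 4, 7, 11, 14 → 18 (alternating steps +4, +3, +4, +3, …).
Third component: always 3 × the second component, so 0, 12, 21, 33, 42 → 54.
Putting it together: <W : 18 : 54>.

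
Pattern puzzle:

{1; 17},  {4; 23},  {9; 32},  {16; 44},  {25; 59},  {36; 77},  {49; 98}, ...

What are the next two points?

First slot: perfect squares: 1², 2², 3², …, so 1, 4, 9, 16, 25, 36, 49 → 64 → 81.
Second slot goes 17, 23, 32, 44, 59, 77, 98 → 122 → 149 (differences are 6, 9, 12, … (increasing by 3 each time)).
So the next two points are {64; 122} and {81; 149}.

{64; 122}, {81; 149}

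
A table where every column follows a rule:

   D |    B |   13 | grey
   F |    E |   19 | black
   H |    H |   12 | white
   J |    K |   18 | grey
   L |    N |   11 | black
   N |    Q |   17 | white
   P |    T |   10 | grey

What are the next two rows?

First letter: D, F, H, J, L, N, P → R → T (letters move forward 2 places in the alphabet).
Second letter: letters move forward 3 places in the alphabet; B, E, H, K, N, Q, T → W → Z.
Third component: alternating steps +6, −7, +6, −7, …; 13, 19, 12, 18, 11, 17, 10 → 16 → 9.
Shade: grey, black, white, grey, black, white, grey → black → white (repeats grey → black → white).
So the next two rows are R  W  16  black and T  Z  9  white.

R  W  16  black; T  Z  9  white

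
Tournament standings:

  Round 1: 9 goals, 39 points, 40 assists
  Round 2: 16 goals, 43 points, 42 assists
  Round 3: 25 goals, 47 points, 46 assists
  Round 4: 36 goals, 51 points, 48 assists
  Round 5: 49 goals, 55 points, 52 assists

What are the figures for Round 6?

64 goals, 59 points, 54 assists

Goals — perfect squares: 3², 4², 5², …: 9, 16, 25, 36, 49 → 64.
For the points, +4 each step: 39, 43, 47, 51, 55 → 59.
For the assists, alternating steps +2, +4, +2, +4, …: 40, 42, 46, 48, 52 → 54.
Combining the parts gives 64 goals, 59 points, 54 assists.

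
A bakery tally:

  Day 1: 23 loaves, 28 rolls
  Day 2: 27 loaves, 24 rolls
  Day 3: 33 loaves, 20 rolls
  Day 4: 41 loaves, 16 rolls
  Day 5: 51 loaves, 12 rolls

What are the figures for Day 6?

Loaves: differences are 4, 6, 8, … (increasing by 2 each time); 23, 27, 33, 41, 51 → 63.
Rolls — −4 each step: 28, 24, 20, 16, 12 → 8.
Putting it together: 63 loaves, 8 rolls.

63 loaves, 8 rolls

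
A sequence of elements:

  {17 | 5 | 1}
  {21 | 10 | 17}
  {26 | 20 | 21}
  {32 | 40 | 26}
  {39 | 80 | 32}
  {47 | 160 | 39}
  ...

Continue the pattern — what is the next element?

First entry — differences are 4, 5, 6, … (increasing by 1 each time): 17, 21, 26, 32, 39, 47 → 56.
Second entry goes 5, 10, 20, 40, 80, 160 → 320 (×2 each step).
Third entry — always the previous value of the first entry: 1, 17, 21, 26, 32, 39 → 47.
So the next element is {56 | 320 | 47}.

{56 | 320 | 47}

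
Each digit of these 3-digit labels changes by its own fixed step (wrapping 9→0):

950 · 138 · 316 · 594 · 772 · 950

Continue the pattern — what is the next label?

First digit: 9, 1, 3, 5, 7, 9 → 1 (+2 each step, mod 10).
Second digit: 5, 3, 1, 9, 7, 5 → 3 (−2 each step, mod 10).
Third digit: −2 each step, mod 10; 0, 8, 6, 4, 2, 0 → 8.
Putting it together: 138.

138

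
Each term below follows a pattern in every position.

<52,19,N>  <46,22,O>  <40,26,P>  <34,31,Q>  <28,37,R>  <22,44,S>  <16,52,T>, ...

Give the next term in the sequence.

<10,61,U>

First coordinate — −6 each step: 52, 46, 40, 34, 28, 22, 16 → 10.
Second coordinate: differences are 3, 4, 5, … (increasing by 1 each time), so 19, 22, 26, 31, 37, 44, 52 → 61.
Letter — letters move forward 1 place in the alphabet: N, O, P, Q, R, S, T → U.
Combining the parts gives <10,61,U>.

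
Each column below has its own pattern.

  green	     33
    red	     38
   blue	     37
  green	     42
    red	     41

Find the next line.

Colour: repeats green → red → blue, so green, red, blue, green, red → blue.
Second component goes 33, 38, 37, 42, 41 → 46 (alternating steps +5, −1, +5, −1, …).
Putting it together: blue  46.

blue  46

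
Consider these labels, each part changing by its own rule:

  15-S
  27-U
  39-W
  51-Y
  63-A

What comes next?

First component: +12 each step; 15, 27, 39, 51, 63 → 75.
Letter goes S, U, W, Y, A → C (letters move forward 2 places in the alphabet, wrapping Z→A).
Putting it together: 75-C.

75-C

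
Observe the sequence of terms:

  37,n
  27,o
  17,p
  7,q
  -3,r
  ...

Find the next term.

-13,s

First component goes 37, 27, 17, 7, -3 → -13 (−10 each step).
Letter goes n, o, p, q, r → s (letters move forward 1 place in the alphabet).
Combining the parts gives -13,s.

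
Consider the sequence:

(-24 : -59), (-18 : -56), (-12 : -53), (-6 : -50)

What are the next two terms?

First slot goes -24, -18, -12, -6 → 0 → 6 (+6 each step).
Second slot — +3 each step: -59, -56, -53, -50 → -47 → -44.
Putting the parts together: (0 : -47) and then (6 : -44).

(0 : -47), (6 : -44)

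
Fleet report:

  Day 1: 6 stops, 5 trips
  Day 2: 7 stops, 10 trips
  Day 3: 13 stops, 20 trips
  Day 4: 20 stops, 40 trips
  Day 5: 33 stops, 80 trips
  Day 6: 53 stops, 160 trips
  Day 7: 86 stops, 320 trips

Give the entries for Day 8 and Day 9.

139 stops, 640 trips; 225 stops, 1280 trips

Stops: each term is the sum of the two before it; 6, 7, 13, 20, 33, 53, 86 → 139 → 225.
Trips: ×2 each step; 5, 10, 20, 40, 80, 160, 320 → 640 → 1280.
Putting the parts together: 139 stops, 640 trips and then 225 stops, 1280 trips.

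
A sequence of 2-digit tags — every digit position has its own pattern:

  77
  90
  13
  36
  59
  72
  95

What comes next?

First digit: +2 each step, mod 10, so 7, 9, 1, 3, 5, 7, 9 → 1.
For the second digit, +3 each step, mod 10: 7, 0, 3, 6, 9, 2, 5 → 8.
Combining the parts gives 18.

18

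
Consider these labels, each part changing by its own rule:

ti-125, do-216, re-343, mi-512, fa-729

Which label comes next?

Note: runs through the solfège scale do→ti; ti, do, re, mi, fa → sol.
Second component: perfect cubes: 5³, 6³, 7³, …, so 125, 216, 343, 512, 729 → 1000.
So the next label is sol-1000.

sol-1000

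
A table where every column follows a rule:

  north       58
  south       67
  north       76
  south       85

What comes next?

north  94

Direction goes north, south, north, south → north (alternates north ↔ south).
Second component goes 58, 67, 76, 85 → 94 (+9 each step).
Putting it together: north  94.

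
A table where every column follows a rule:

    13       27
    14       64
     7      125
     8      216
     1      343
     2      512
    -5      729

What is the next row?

First component: 13, 14, 7, 8, 1, 2, -5 → -4 (alternating steps +1, −7, +1, −7, …).
Second component — perfect cubes: 3³, 4³, 5³, …: 27, 64, 125, 216, 343, 512, 729 → 1000.
Putting it together: -4  1000.

-4  1000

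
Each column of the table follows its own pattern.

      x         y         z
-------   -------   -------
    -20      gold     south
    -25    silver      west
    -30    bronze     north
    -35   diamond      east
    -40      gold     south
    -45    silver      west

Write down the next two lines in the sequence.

-50  bronze  north; -55  diamond  east

Column x — −5 each step: -20, -25, -30, -35, -40, -45 → -50 → -55.
Column y: repeats gold → silver → bronze → diamond, so gold, silver, bronze, diamond, gold, silver → bronze → diamond.
Column z: repeats south → west → north → east; south, west, north, east, south, west → north → east.
So the next two lines are -50  bronze  north and -55  diamond  east.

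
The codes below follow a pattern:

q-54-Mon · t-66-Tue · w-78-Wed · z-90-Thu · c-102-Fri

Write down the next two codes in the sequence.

Letter — letters move forward 3 places in the alphabet, wrapping Z→A: q, t, w, z, c → f → i.
Second component: +12 each step; 54, 66, 78, 90, 102 → 114 → 126.
Day: Mon, Tue, Wed, Thu, Fri → Sat → Sun (runs through the weekdays Mon→Sun).
Putting the parts together: f-114-Sat and then i-126-Sun.

f-114-Sat then i-126-Sun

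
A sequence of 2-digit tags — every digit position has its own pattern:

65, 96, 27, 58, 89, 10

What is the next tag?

41

First digit goes 6, 9, 2, 5, 8, 1 → 4 (+3 each step, mod 10).
Second digit goes 5, 6, 7, 8, 9, 0 → 1 (+1 each step, mod 10).
So the next tag is 41.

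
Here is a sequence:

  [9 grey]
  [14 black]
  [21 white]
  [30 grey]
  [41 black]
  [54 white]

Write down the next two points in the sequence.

[69 grey], [86 black]

First entry: 9, 14, 21, 30, 41, 54 → 69 → 86 (differences are 5, 7, 9, … (increasing by 2 each time)).
Shade: repeats grey → black → white, so grey, black, white, grey, black, white → grey → black.
Putting the parts together: [69 grey] and then [86 black].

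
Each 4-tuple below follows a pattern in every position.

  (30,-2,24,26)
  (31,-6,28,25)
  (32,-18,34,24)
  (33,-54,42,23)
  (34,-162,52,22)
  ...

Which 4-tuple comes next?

First component — +1 each step: 30, 31, 32, 33, 34 → 35.
For the second component, ×3 each step: -2, -6, -18, -54, -162 → -486.
Third component: differences are 4, 6, 8, … (increasing by 2 each time); 24, 28, 34, 42, 52 → 64.
Fourth component — together with the first component always sums to 56: 26, 25, 24, 23, 22 → 21.
Combining the parts gives (35,-486,64,21).

(35,-486,64,21)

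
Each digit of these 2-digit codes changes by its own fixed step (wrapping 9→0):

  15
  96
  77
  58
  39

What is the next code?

10

First digit goes 1, 9, 7, 5, 3 → 1 (−2 each step, mod 10).
Second digit — +1 each step, mod 10: 5, 6, 7, 8, 9 → 0.
Combining the parts gives 10.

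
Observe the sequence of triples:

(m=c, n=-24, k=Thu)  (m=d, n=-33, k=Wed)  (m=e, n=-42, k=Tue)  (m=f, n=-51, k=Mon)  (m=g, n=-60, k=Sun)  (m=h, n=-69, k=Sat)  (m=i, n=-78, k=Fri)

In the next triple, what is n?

N goes -24, -33, -42, -51, -60, -69, -78 → -87 (−9 each step).

-87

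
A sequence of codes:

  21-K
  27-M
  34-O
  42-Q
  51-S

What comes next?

61-U

First component — differences are 6, 7, 8, … (increasing by 1 each time): 21, 27, 34, 42, 51 → 61.
For the letter, letters move forward 2 places in the alphabet: K, M, O, Q, S → U.
So the next code is 61-U.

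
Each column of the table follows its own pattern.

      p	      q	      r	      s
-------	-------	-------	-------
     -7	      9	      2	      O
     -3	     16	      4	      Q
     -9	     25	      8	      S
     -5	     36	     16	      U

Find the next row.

Column p — alternating steps +4, −6, +4, −6, …: -7, -3, -9, -5 → -11.
Column q — perfect squares: 3², 4², 5², …: 9, 16, 25, 36 → 49.
Column r: ×2 each step; 2, 4, 8, 16 → 32.
For the column s, letters move forward 2 places in the alphabet: O, Q, S, U → W.
Combining the parts gives -11  49  32  W.

-11  49  32  W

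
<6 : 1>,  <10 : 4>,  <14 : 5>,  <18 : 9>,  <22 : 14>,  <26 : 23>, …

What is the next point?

First entry: 6, 10, 14, 18, 22, 26 → 30 (+4 each step).
Second entry — each term is the sum of the two before it: 1, 4, 5, 9, 14, 23 → 37.
Combining the parts gives <30 : 37>.

<30 : 37>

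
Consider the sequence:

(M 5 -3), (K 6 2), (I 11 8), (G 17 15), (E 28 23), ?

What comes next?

Letter: M, K, I, G, E → C (letters move back 2 places in the alphabet).
Second coordinate — each term is the sum of the two before it: 5, 6, 11, 17, 28 → 45.
Third coordinate: differences are 5, 6, 7, … (increasing by 1 each time), so -3, 2, 8, 15, 23 → 32.
Combining the parts gives (C 45 32).

(C 45 32)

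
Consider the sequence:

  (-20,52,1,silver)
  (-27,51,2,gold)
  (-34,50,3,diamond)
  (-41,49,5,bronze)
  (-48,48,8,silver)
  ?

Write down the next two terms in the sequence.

(-55,47,13,gold), (-62,46,21,diamond)

First part: −7 each step; -20, -27, -34, -41, -48 → -55 → -62.
Second part: 52, 51, 50, 49, 48 → 47 → 46 (−1 each step).
Third part: each term is the sum of the two before it, so 1, 2, 3, 5, 8 → 13 → 21.
Rank: silver, gold, diamond, bronze, silver → gold → diamond (repeats silver → gold → diamond → bronze).
So the next two terms are (-55,47,13,gold) and (-62,46,21,diamond).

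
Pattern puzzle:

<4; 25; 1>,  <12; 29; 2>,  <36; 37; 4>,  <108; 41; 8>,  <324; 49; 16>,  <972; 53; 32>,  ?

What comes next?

First coordinate — ×3 each step: 4, 12, 36, 108, 324, 972 → 2916.
For the second coordinate, alternating steps +4, +8, +4, +8, …: 25, 29, 37, 41, 49, 53 → 61.
Third coordinate — ×2 each step: 1, 2, 4, 8, 16, 32 → 64.
Combining the parts gives <2916; 61; 64>.

<2916; 61; 64>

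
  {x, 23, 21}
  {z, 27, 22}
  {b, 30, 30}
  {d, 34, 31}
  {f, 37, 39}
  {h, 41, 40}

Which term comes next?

For the letter, letters move forward 2 places in the alphabet, wrapping Z→A: x, z, b, d, f, h → j.
Second component: alternating steps +4, +3, +4, +3, …; 23, 27, 30, 34, 37, 41 → 44.
For the third component, alternating steps +1, +8, +1, +8, …: 21, 22, 30, 31, 39, 40 → 48.
So the next term is {j, 44, 48}.

{j, 44, 48}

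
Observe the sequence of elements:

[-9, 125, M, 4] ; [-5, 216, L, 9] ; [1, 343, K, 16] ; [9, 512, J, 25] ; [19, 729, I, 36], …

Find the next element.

[31, 1000, H, 49]

First part — differences are 4, 6, 8, … (increasing by 2 each time): -9, -5, 1, 9, 19 → 31.
Second part — perfect cubes: 5³, 6³, 7³, …: 125, 216, 343, 512, 729 → 1000.
For the letter, letters move back 1 place in the alphabet: M, L, K, J, I → H.
Fourth part goes 4, 9, 16, 25, 36 → 49 (perfect squares: 2², 3², 4², …).
So the next element is [31, 1000, H, 49].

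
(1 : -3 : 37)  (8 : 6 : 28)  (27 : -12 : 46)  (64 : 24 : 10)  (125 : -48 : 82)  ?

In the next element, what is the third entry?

-62

Second entry goes -3, 6, -12, 24, -48 → 96 (×(-2) each step).
Third entry: together with the second entry always sums to 34; 37, 28, 46, 10, 82 → -62.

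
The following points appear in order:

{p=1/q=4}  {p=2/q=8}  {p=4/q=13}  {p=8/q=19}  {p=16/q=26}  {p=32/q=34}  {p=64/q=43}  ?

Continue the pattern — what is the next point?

{p=128/q=53}

P: 1, 2, 4, 8, 16, 32, 64 → 128 (×2 each step).
For the q, differences are 4, 5, 6, … (increasing by 1 each time): 4, 8, 13, 19, 26, 34, 43 → 53.
Putting it together: {p=128/q=53}.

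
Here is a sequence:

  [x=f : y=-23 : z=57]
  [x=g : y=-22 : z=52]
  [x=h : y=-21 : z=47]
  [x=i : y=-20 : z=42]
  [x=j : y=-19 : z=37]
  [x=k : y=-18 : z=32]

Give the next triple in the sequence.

[x=l : y=-17 : z=27]

X — letters move forward 1 place in the alphabet: f, g, h, i, j, k → l.
Y: +1 each step; -23, -22, -21, -20, -19, -18 → -17.
For the z, −5 each step: 57, 52, 47, 42, 37, 32 → 27.
Putting it together: [x=l : y=-17 : z=27].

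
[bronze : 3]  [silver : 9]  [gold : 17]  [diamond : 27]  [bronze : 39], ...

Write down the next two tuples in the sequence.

Rank: repeats bronze → silver → gold → diamond, so bronze, silver, gold, diamond, bronze → silver → gold.
Second value: 3, 9, 17, 27, 39 → 53 → 69 (differences are 6, 8, 10, … (increasing by 2 each time)).
Putting the parts together: [silver : 53] and then [gold : 69].

[silver : 53], [gold : 69]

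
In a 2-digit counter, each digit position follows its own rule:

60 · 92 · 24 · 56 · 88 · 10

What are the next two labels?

42 then 74

For the first digit, +3 each step, mod 10: 6, 9, 2, 5, 8, 1 → 4 → 7.
Second digit: +2 each step, mod 10; 0, 2, 4, 6, 8, 0 → 2 → 4.
So the next two labels are 42 and 74.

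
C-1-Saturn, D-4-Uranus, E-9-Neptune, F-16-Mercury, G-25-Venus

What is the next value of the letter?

Letter: C, D, E, F, G → H (letters move forward 1 place in the alphabet).

H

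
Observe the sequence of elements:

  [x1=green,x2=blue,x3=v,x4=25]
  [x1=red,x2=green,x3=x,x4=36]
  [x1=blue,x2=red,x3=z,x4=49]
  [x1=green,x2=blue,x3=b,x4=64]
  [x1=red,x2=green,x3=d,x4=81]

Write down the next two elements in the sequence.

For the x1, repeats green → red → blue: green, red, blue, green, red → blue → green.
X2 — repeats blue → green → red: blue, green, red, blue, green → red → blue.
X3 goes v, x, z, b, d → f → h (letters move forward 2 places in the alphabet, wrapping Z→A).
For the x4, perfect squares: 5², 6², 7², …: 25, 36, 49, 64, 81 → 100 → 121.
Putting the parts together: [x1=blue,x2=red,x3=f,x4=100] and then [x1=green,x2=blue,x3=h,x4=121].

[x1=blue,x2=red,x3=f,x4=100], [x1=green,x2=blue,x3=h,x4=121]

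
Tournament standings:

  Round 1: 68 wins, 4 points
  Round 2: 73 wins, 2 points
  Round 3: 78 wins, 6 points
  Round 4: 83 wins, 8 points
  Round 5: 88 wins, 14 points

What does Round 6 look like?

93 wins, 22 points

Wins: +5 each step, so 68, 73, 78, 83, 88 → 93.
For the points, each term is the sum of the two before it: 4, 2, 6, 8, 14 → 22.
Combining the parts gives 93 wins, 22 points.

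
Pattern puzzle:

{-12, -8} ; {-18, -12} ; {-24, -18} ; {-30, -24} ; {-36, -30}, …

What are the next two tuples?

{-42, -36}, {-48, -42}

First coordinate: −6 each step, so -12, -18, -24, -30, -36 → -42 → -48.
Second coordinate: -8, -12, -18, -24, -30 → -36 → -42 (always the previous value of the first coordinate).
Putting the parts together: {-42, -36} and then {-48, -42}.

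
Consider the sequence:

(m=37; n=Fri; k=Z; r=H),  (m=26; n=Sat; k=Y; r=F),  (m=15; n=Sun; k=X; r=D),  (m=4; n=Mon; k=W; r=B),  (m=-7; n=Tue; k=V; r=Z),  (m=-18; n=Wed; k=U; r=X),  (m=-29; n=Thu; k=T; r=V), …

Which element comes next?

M: −11 each step; 37, 26, 15, 4, -7, -18, -29 → -40.
N: runs through the weekdays Mon→Sun, so Fri, Sat, Sun, Mon, Tue, Wed, Thu → Fri.
K — letters move back 1 place in the alphabet: Z, Y, X, W, V, U, T → S.
R — letters move back 2 places in the alphabet, wrapping A→Z: H, F, D, B, Z, X, V → T.
Combining the parts gives (m=-40; n=Fri; k=S; r=T).

(m=-40; n=Fri; k=S; r=T)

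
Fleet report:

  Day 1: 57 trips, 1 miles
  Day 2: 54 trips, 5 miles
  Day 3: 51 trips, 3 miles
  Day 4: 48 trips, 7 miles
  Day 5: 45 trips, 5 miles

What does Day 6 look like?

42 trips, 9 miles

Trips goes 57, 54, 51, 48, 45 → 42 (−3 each step).
For the miles, alternating steps +4, −2, +4, −2, …: 1, 5, 3, 7, 5 → 9.
Combining the parts gives 42 trips, 9 miles.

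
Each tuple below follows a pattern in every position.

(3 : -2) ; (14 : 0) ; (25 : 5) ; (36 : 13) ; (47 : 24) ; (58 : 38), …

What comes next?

First value: 3, 14, 25, 36, 47, 58 → 69 (+11 each step).
For the second value, differences are 2, 5, 8, … (increasing by 3 each time): -2, 0, 5, 13, 24, 38 → 55.
Combining the parts gives (69 : 55).

(69 : 55)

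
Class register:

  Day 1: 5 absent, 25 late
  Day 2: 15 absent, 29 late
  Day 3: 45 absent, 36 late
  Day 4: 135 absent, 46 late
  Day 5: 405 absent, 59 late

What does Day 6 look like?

1215 absent, 75 late

Absent: ×3 each step, so 5, 15, 45, 135, 405 → 1215.
Late — differences are 4, 7, 10, … (increasing by 3 each time): 25, 29, 36, 46, 59 → 75.
Putting it together: 1215 absent, 75 late.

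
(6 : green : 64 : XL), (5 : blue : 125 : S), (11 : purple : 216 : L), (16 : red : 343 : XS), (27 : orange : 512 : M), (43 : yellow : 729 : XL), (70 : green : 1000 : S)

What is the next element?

First entry — each term is the sum of the two before it: 6, 5, 11, 16, 27, 43, 70 → 113.
Colour: repeats green → blue → purple → red → orange → yellow, so green, blue, purple, red, orange, yellow, green → blue.
Third entry: perfect cubes: 4³, 5³, 6³, …; 64, 125, 216, 343, 512, 729, 1000 → 1331.
Size: XL, S, L, XS, M, XL, S → L (repeats XL → S → L → XS → M).
Putting it together: (113 : blue : 1331 : L).

(113 : blue : 1331 : L)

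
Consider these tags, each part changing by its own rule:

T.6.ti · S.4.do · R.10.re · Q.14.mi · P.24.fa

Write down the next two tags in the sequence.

For the letter, letters move back 1 place in the alphabet: T, S, R, Q, P → O → N.
Second component — each term is the sum of the two before it: 6, 4, 10, 14, 24 → 38 → 62.
Note: runs through the solfège scale do→ti, so ti, do, re, mi, fa → sol → la.
So the next two tags are O.38.sol and N.62.la.

O.38.sol then N.62.la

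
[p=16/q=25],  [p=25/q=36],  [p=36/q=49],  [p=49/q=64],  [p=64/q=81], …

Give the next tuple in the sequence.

P: perfect squares: 4², 5², 6², …; 16, 25, 36, 49, 64 → 81.
Q: perfect squares: 5², 6², 7², …; 25, 36, 49, 64, 81 → 100.
Putting it together: [p=81/q=100].

[p=81/q=100]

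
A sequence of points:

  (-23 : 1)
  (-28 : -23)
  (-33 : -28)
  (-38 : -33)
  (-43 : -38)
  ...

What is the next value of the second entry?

First entry: −5 each step, so -23, -28, -33, -38, -43 → -48.
Second entry goes 1, -23, -28, -33, -38 → -43 (always the previous value of the first entry).

-43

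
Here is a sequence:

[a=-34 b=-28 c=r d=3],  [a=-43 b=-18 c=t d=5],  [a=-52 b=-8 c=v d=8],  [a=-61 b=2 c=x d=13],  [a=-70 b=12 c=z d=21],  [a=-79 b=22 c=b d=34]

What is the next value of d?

55

D — each term is the sum of the two before it: 3, 5, 8, 13, 21, 34 → 55.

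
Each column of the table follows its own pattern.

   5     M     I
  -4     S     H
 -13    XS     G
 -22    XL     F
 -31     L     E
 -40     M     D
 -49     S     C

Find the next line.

For the first component, −9 each step: 5, -4, -13, -22, -31, -40, -49 → -58.
Size: repeats M → S → XS → XL → L; M, S, XS, XL, L, M, S → XS.
Letter goes I, H, G, F, E, D, C → B (letters move back 1 place in the alphabet).
Combining the parts gives -58  XS  B.

-58  XS  B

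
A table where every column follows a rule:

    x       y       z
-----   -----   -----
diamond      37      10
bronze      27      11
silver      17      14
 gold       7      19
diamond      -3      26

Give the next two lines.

bronze  -13  35; silver  -23  46

Column x: repeats diamond → bronze → silver → gold; diamond, bronze, silver, gold, diamond → bronze → silver.
Column y: 37, 27, 17, 7, -3 → -13 → -23 (−10 each step).
Column z: differences are 1, 3, 5, … (increasing by 2 each time), so 10, 11, 14, 19, 26 → 35 → 46.
Putting the parts together: bronze  -13  35 and then silver  -23  46.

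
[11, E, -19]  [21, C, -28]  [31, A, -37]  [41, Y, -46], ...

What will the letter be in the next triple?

W

Letter: letters move back 2 places in the alphabet, wrapping A→Z, so E, C, A, Y → W.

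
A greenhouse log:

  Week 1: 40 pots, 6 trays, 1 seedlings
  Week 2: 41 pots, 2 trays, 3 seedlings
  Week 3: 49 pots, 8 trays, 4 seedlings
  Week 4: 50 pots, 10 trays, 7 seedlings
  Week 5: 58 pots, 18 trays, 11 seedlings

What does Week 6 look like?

Pots: 40, 41, 49, 50, 58 → 59 (alternating steps +1, +8, +1, +8, …).
Trays goes 6, 2, 8, 10, 18 → 28 (each term is the sum of the two before it).
For the seedlings, each term is the sum of the two before it: 1, 3, 4, 7, 11 → 18.
Putting it together: 59 pots, 28 trays, 18 seedlings.

59 pots, 28 trays, 18 seedlings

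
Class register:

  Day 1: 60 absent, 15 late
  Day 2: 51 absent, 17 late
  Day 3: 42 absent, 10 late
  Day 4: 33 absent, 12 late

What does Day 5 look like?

24 absent, 5 late

Absent: 60, 51, 42, 33 → 24 (−9 each step).
For the late, alternating steps +2, −7, +2, −7, …: 15, 17, 10, 12 → 5.
Putting it together: 24 absent, 5 late.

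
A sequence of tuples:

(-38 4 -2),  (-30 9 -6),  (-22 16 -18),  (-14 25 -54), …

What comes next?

First component: +8 each step, so -38, -30, -22, -14 → -6.
Second component — perfect squares: 2², 3², 4², …: 4, 9, 16, 25 → 36.
Third component: ×3 each step; -2, -6, -18, -54 → -162.
Putting it together: (-6 36 -162).

(-6 36 -162)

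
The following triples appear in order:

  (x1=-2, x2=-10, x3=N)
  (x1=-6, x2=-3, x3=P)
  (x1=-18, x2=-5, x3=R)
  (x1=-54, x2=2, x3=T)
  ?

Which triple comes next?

X1: ×3 each step, so -2, -6, -18, -54 → -162.
X2 goes -10, -3, -5, 2 → 0 (alternating steps +7, −2, +7, −2, …).
X3 — letters move forward 2 places in the alphabet: N, P, R, T → V.
Putting it together: (x1=-162, x2=0, x3=V).

(x1=-162, x2=0, x3=V)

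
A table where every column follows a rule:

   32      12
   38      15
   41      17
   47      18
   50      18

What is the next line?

For the first component, alternating steps +6, +3, +6, +3, …: 32, 38, 41, 47, 50 → 56.
Second component goes 12, 15, 17, 18, 18 → 17 (differences are 3, 2, 1, … (decreasing by 1 each time)).
Putting it together: 56  17.

56  17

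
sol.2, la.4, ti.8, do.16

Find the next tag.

For the note, runs through the solfège scale do→ti: sol, la, ti, do → re.
For the second component, ×2 each step: 2, 4, 8, 16 → 32.
So the next tag is re.32.

re.32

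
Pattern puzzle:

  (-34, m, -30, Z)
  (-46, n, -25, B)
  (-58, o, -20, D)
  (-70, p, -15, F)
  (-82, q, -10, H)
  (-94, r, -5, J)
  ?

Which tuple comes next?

For the first component, −12 each step: -34, -46, -58, -70, -82, -94 → -106.
First letter goes m, n, o, p, q, r → s (letters move forward 1 place in the alphabet).
Third component: +5 each step; -30, -25, -20, -15, -10, -5 → 0.
Second letter: Z, B, D, F, H, J → L (letters move forward 2 places in the alphabet, wrapping Z→A).
So the next tuple is (-106, s, 0, L).

(-106, s, 0, L)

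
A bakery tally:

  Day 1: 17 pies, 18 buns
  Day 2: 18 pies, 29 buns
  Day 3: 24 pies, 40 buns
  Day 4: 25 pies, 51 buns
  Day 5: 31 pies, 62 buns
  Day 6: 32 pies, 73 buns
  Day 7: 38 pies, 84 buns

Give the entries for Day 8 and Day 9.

Pies: alternating steps +1, +6, +1, +6, …, so 17, 18, 24, 25, 31, 32, 38 → 39 → 45.
Buns: 18, 29, 40, 51, 62, 73, 84 → 95 → 106 (+11 each step).
Putting the parts together: 39 pies, 95 buns and then 45 pies, 106 buns.

39 pies, 95 buns; 45 pies, 106 buns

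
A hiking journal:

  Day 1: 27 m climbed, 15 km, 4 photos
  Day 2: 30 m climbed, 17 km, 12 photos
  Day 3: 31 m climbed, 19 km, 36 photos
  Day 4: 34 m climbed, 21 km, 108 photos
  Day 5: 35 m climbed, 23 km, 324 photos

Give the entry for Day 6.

M climbed — alternating steps +3, +1, +3, +1, …: 27, 30, 31, 34, 35 → 38.
For the km, +2 each step: 15, 17, 19, 21, 23 → 25.
Photos: ×3 each step, so 4, 12, 36, 108, 324 → 972.
Combining the parts gives 38 m climbed, 25 km, 972 photos.

38 m climbed, 25 km, 972 photos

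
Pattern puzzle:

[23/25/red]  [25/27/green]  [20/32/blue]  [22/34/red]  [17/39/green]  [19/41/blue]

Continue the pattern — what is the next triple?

First entry — alternating steps +2, −5, +2, −5, …: 23, 25, 20, 22, 17, 19 → 14.
Second entry: alternating steps +2, +5, +2, +5, …, so 25, 27, 32, 34, 39, 41 → 46.
Colour — repeats red → green → blue: red, green, blue, red, green, blue → red.
So the next triple is [14/46/red].

[14/46/red]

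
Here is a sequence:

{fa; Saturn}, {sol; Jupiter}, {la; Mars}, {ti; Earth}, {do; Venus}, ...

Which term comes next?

Note — runs through the solfège scale do→ti: fa, sol, la, ti, do → re.
Planet — runs backward through the planets Mercury→Neptune: Saturn, Jupiter, Mars, Earth, Venus → Mercury.
So the next term is {re; Mercury}.

{re; Mercury}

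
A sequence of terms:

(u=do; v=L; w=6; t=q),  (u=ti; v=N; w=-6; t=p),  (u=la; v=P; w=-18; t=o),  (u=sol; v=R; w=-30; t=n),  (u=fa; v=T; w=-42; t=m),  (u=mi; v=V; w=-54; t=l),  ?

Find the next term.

(u=re; v=X; w=-66; t=k)

U: runs backward through the solfège scale do→ti; do, ti, la, sol, fa, mi → re.
For the v, letters move forward 2 places in the alphabet: L, N, P, R, T, V → X.
W: −12 each step, so 6, -6, -18, -30, -42, -54 → -66.
T: letters move back 1 place in the alphabet, so q, p, o, n, m, l → k.
Putting it together: (u=re; v=X; w=-66; t=k).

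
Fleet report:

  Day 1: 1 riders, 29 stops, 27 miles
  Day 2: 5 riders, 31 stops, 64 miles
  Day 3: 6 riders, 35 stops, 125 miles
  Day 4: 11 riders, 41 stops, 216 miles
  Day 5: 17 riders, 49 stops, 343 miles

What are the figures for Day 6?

28 riders, 59 stops, 512 miles

Riders: 1, 5, 6, 11, 17 → 28 (each term is the sum of the two before it).
Stops: 29, 31, 35, 41, 49 → 59 (differences are 2, 4, 6, … (increasing by 2 each time)).
For the miles, perfect cubes: 3³, 4³, 5³, …: 27, 64, 125, 216, 343 → 512.
Combining the parts gives 28 riders, 59 stops, 512 miles.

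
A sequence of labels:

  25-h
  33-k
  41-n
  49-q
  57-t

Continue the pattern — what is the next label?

First component goes 25, 33, 41, 49, 57 → 65 (+8 each step).
Letter: letters move forward 3 places in the alphabet; h, k, n, q, t → w.
So the next label is 65-w.

65-w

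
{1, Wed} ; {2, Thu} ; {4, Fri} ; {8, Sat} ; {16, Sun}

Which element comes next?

First coordinate: ×2 each step; 1, 2, 4, 8, 16 → 32.
Day: Wed, Thu, Fri, Sat, Sun → Mon (runs through the weekdays Mon→Sun).
So the next element is {32, Mon}.

{32, Mon}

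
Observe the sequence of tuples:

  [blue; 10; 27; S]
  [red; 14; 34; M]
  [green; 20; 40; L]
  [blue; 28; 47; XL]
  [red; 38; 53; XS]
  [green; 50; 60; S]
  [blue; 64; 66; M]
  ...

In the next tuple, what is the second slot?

Second slot — differences are 4, 6, 8, … (increasing by 2 each time): 10, 14, 20, 28, 38, 50, 64 → 80.

80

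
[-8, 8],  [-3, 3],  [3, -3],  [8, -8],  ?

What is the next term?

First entry goes -8, -3, 3, 8 → 14 (alternating steps +5, +6, +5, +6, …).
Second entry — together with the first entry always sums to 0: 8, 3, -3, -8 → -14.
Combining the parts gives [14, -14].

[14, -14]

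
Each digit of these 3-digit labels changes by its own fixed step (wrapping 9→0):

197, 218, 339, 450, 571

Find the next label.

692

For the first digit, +1 each step, mod 10: 1, 2, 3, 4, 5 → 6.
Second digit goes 9, 1, 3, 5, 7 → 9 (+2 each step, mod 10).
Third digit: 7, 8, 9, 0, 1 → 2 (+1 each step, mod 10).
Putting it together: 692.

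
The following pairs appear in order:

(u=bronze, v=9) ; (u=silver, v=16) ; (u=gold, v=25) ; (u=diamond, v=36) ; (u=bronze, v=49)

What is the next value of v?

V: 9, 16, 25, 36, 49 → 64 (perfect squares: 3², 4², 5², …).

64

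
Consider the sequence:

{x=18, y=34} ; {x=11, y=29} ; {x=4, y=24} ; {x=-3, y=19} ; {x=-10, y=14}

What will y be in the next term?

Y — −5 each step: 34, 29, 24, 19, 14 → 9.

9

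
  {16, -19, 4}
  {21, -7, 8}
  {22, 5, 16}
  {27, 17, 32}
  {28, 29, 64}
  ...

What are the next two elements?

{33, 41, 128}, {34, 53, 256}

First slot: alternating steps +5, +1, +5, +1, …, so 16, 21, 22, 27, 28 → 33 → 34.
Second slot goes -19, -7, 5, 17, 29 → 41 → 53 (+12 each step).
Third slot: ×2 each step; 4, 8, 16, 32, 64 → 128 → 256.
Putting the parts together: {33, 41, 128} and then {34, 53, 256}.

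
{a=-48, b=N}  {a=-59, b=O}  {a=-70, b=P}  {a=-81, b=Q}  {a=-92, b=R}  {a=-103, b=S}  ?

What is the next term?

{a=-114, b=T}

A: -48, -59, -70, -81, -92, -103 → -114 (−11 each step).
B goes N, O, P, Q, R, S → T (letters move forward 1 place in the alphabet).
Putting it together: {a=-114, b=T}.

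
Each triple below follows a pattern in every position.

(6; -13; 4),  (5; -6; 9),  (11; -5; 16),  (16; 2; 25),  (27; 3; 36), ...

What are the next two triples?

First part goes 6, 5, 11, 16, 27 → 43 → 70 (each term is the sum of the two before it).
Second part: alternating steps +7, +1, +7, +1, …; -13, -6, -5, 2, 3 → 10 → 11.
Third part — perfect squares: 2², 3², 4², …: 4, 9, 16, 25, 36 → 49 → 64.
So the next two triples are (43; 10; 49) and (70; 11; 64).

(43; 10; 49), (70; 11; 64)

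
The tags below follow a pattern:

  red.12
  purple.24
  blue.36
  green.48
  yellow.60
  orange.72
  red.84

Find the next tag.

For the colour, repeats red → purple → blue → green → yellow → orange: red, purple, blue, green, yellow, orange, red → purple.
Second component: 12, 24, 36, 48, 60, 72, 84 → 96 (+12 each step).
Combining the parts gives purple.96.

purple.96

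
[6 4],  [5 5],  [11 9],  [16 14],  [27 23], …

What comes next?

For the first part, each term is the sum of the two before it: 6, 5, 11, 16, 27 → 43.
Second part: each term is the sum of the two before it; 4, 5, 9, 14, 23 → 37.
So the next pair is [43 37].

[43 37]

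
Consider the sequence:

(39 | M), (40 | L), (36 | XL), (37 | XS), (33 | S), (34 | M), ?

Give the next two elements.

(30 | L), (31 | XL)

First part: 39, 40, 36, 37, 33, 34 → 30 → 31 (alternating steps +1, −4, +1, −4, …).
Size — repeats M → L → XL → XS → S: M, L, XL, XS, S, M → L → XL.
So the next two elements are (30 | L) and (31 | XL).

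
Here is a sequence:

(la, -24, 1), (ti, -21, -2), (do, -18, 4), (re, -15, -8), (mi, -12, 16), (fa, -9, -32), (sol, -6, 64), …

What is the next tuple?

Note goes la, ti, do, re, mi, fa, sol → la (runs through the solfège scale do→ti).
Second slot: +3 each step, so -24, -21, -18, -15, -12, -9, -6 → -3.
Third slot: ×(-2) each step, so 1, -2, 4, -8, 16, -32, 64 → -128.
Putting it together: (la, -3, -128).

(la, -3, -128)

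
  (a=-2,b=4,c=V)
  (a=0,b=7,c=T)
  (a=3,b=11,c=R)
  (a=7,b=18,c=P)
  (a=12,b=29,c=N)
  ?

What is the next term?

(a=18,b=47,c=L)

For the a, differences are 2, 3, 4, … (increasing by 1 each time): -2, 0, 3, 7, 12 → 18.
For the b, each term is the sum of the two before it: 4, 7, 11, 18, 29 → 47.
For the c, letters move back 2 places in the alphabet: V, T, R, P, N → L.
Combining the parts gives (a=18,b=47,c=L).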